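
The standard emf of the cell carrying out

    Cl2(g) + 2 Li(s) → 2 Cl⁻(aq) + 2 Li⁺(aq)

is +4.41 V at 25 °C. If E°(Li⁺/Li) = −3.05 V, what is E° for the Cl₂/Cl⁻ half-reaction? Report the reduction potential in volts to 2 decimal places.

+1.36 V

In the reaction as written the Cl₂/Cl⁻ couple is reduced (cathode) and Li⁺/Li is oxidized (anode), so E°cell = E°(Cl₂/Cl⁻) − E°(Li⁺/Li).
E°(Cl₂/Cl⁻) = E°cell + E°(anode) = +4.41 + (−3.05) = +1.36 V.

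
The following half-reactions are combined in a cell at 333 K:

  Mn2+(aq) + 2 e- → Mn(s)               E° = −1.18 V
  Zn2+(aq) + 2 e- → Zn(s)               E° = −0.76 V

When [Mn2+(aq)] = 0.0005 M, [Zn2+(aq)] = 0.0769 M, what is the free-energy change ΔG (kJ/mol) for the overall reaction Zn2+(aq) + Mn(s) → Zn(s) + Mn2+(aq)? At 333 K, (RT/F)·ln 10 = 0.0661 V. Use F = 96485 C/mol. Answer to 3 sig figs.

The standard cell potential is −0.76 − (−1.18) = +0.42 V, with n = 2 electrons in the balanced equation.
The reaction quotient is [Mn2+(aq)] / [Zn2+(aq)] = 0.0065; by Nernst, E = +0.42 − (0.0661/2)(−2.187) = +0.4923 V.
Finally ΔG = −nFE = −(2)(96485 C/mol)(+0.4923 V) = −95.0 kJ/mol.

−95.0 kJ/mol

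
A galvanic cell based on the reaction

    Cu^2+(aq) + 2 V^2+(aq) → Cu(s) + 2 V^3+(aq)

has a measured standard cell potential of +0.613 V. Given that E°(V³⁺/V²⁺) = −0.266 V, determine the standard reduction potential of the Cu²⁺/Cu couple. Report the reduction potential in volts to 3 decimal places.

In the reaction as written the Cu²⁺/Cu couple is reduced (cathode) and V³⁺/V²⁺ is oxidized (anode), so E°cell = E°(Cu²⁺/Cu) − E°(V³⁺/V²⁺).
E°(Cu²⁺/Cu) = E°cell + E°(anode) = +0.613 + (−0.266) = +0.347 V.

+0.347 V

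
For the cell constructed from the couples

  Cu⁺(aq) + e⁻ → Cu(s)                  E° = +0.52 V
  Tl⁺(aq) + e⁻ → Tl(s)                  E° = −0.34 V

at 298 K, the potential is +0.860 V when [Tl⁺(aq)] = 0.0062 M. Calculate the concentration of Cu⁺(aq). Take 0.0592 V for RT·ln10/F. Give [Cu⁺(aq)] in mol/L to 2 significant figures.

0.0062 M

With Cu⁺/Cu at the cathode and Tl⁺/Tl at the anode, E°cell = +0.52 − (−0.34) = +0.86 V (n = 1).
From the Nernst equation, log Q = n(E° − E)/0.0592 = 1·(+0.86 − (+0.860))/0.0592 = 0.000.
For Cu⁺(aq) + Tl(s) → Cu(s) + Tl⁺(aq), the reaction quotient is Q = [Tl⁺(aq)] / [Cu⁺(aq)].
Isolating [Cu⁺(aq)] in Q = 10^{0.000} yields log [Cu⁺(aq)] = −2.208, i.e. 0.0062 M.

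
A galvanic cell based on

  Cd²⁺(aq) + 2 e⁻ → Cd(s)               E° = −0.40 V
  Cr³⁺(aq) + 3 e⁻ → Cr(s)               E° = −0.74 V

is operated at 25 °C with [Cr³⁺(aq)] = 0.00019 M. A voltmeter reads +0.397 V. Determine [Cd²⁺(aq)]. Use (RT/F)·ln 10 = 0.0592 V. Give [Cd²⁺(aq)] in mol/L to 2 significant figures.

With Cd²⁺/Cd at the cathode and Cr³⁺/Cr at the anode, E°cell = −0.40 − (−0.74) = +0.34 V (n = 6).
From the Nernst equation, log Q = n(E° − E)/0.0592 = 6·(+0.34 − (+0.397))/0.0592 = −5.777.
For 3 Cd²⁺(aq) + 2 Cr(s) → 3 Cd(s) + 2 Cr³⁺(aq), the reaction quotient is Q = [Cr³⁺(aq)]^2 / [Cd²⁺(aq)]^3.
Solving for the unknown gives log [Cd²⁺(aq)] = −0.555, so [Cd²⁺(aq)] ≈ 0.28 M.

0.28 M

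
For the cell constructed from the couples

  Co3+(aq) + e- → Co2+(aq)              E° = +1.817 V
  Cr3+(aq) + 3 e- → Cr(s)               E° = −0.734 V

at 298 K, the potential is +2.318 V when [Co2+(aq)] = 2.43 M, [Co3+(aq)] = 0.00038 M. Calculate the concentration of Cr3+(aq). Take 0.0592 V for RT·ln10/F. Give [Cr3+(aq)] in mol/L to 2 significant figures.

2.5 M

The Co³⁺/Co²⁺ couple has the larger reduction potential, so it is the cathode: E°cell = +1.817 − (−0.734) = +2.551 V and n = 3.
From the Nernst equation, log Q = n(E° − E)/0.0592 = 3·(+2.551 − (+2.318))/0.0592 = 11.807.
Balancing electrons gives 3 Co3+(aq) + Cr(s) → 3 Co2+(aq) + Cr3+(aq); thus Q = ([Co2+(aq)]^3·[Cr3+(aq)]) / [Co3+(aq)]^3.
Solving for the unknown gives log [Cr3+(aq)] = 0.390, so [Cr3+(aq)] ≈ 2.5 M.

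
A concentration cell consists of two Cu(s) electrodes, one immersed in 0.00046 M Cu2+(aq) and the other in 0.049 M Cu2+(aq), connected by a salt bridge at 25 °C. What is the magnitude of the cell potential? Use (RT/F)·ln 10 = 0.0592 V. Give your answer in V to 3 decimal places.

For a concentration cell E°cell = 0, since both electrodes use the same couple.
The compartment with the higher Cu2+(aq) concentration (0.049 M) acts as the cathode; ions are reduced there and produced at the dilute (0.00046 M) anode.
With n = 2, Ecell = −(0.0592/2)·log([dilute]/[conc]) = −(0.0592/2)·log(0.00046/0.049) = +0.060 V.

0.060 V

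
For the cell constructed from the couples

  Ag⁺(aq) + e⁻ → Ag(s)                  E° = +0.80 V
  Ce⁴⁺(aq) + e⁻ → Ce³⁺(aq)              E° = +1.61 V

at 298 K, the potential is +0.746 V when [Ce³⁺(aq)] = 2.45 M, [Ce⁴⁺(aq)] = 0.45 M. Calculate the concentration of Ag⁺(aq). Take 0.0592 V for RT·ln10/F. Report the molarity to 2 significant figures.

2.2 M

With Ce⁴⁺/Ce³⁺ at the cathode and Ag⁺/Ag at the anode, E°cell = +1.61 − (+0.80) = +0.81 V (n = 1).
Rearranging E = E° − (0.0592/n)·log Q gives log Q = 1(+0.81 − (+0.746))/0.0592 = 1.081.
The balanced reaction is Ce⁴⁺(aq) + Ag(s) → Ce³⁺(aq) + Ag⁺(aq), so Q = ([Ce³⁺(aq)]·[Ag⁺(aq)]) / [Ce⁴⁺(aq)].
Isolating [Ag⁺(aq)] in Q = 10^{1.081} yields log [Ag⁺(aq)] = 0.345, i.e. 2.2 M.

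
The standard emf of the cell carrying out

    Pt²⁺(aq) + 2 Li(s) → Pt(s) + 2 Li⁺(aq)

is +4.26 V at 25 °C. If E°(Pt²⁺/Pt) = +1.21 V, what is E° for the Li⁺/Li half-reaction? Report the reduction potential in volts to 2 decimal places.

In the reaction as written the Pt²⁺/Pt couple is reduced (cathode) and Li⁺/Li is oxidized (anode), so E°cell = E°(Pt²⁺/Pt) − E°(Li⁺/Li).
E°(Li⁺/Li) = E°(cathode) − E°cell = +1.21 − (+4.26) = −3.05 V.

−3.05 V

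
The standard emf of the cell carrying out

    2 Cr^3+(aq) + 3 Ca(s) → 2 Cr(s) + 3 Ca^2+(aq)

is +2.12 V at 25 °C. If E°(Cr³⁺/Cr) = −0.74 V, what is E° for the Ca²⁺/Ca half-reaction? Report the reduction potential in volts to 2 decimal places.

−2.86 V

In the reaction as written the Cr³⁺/Cr couple is reduced (cathode) and Ca²⁺/Ca is oxidized (anode), so E°cell = E°(Cr³⁺/Cr) − E°(Ca²⁺/Ca).
E°(Ca²⁺/Ca) = E°(cathode) − E°cell = −0.74 − (+2.12) = −2.86 V.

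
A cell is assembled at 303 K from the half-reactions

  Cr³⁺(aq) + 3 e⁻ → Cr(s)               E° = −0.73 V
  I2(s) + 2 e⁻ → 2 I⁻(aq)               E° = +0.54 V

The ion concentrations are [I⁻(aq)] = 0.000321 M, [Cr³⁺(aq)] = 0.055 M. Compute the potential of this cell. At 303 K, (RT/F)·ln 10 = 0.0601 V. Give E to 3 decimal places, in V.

The I₂/I⁻ couple has the more positive E°, so it is the cathode; Cr³⁺/Cr is the anode.
E°cell = E°cat − E°an = +0.54 − (−0.73) = +1.27 V; n = 6.
For the overall reaction 3 I2(s) + 2 Cr(s) → 6 I⁻(aq) + 2 Cr³⁺(aq), Q = [I⁻(aq)]^6·[Cr³⁺(aq)]^2 = 3.31×10^−24, giving log Q = −23.480.
Applying E = E° − (RT ln10/nF)·log Q gives +1.27 − (0.0601/6)(−23.480) = +1.505 V.

+1.505 V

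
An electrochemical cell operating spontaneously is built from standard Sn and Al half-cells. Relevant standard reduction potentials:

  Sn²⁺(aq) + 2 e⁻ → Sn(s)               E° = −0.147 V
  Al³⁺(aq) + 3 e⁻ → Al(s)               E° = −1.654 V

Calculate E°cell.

Of the two couples in this cell, the one with the more positive reduction potential is reduced at the cathode: here that is Sn²⁺/Sn (−0.147 V); Al³⁺/Al (−1.654 V) is the anode.
E°cell = E°(cathode) − E°(anode) = −0.147 − (−1.654) = +1.507 V.

+1.507 V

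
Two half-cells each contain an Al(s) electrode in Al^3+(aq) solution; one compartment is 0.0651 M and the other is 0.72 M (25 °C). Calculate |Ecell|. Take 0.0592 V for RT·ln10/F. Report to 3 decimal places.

0.021 V

For a concentration cell E°cell = 0, since both electrodes use the same couple.
The compartment with the higher Al^3+(aq) concentration (0.72 M) acts as the cathode; ions are reduced there and produced at the dilute (0.0651 M) anode.
With n = 3, Ecell = −(0.0592/3)·log([dilute]/[conc]) = −(0.0592/3)·log(0.0651/0.72) = +0.021 V.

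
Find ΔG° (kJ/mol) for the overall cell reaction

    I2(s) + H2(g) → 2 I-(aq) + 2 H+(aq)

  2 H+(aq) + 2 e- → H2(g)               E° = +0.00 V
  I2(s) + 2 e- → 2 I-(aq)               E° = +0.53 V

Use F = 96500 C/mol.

In the reaction as written I2(s) is reduced, so the I₂/I⁻ couple is the cathode and 2H⁺/H₂ is the anode.
E°cell = +0.53 − (+0.00) = +0.53 V; balancing electrons gives n = 2.
ΔG° = −nFE°cell = −(2)(96500)(+0.53) J/mol = −102 kJ/mol.

−102 kJ/mol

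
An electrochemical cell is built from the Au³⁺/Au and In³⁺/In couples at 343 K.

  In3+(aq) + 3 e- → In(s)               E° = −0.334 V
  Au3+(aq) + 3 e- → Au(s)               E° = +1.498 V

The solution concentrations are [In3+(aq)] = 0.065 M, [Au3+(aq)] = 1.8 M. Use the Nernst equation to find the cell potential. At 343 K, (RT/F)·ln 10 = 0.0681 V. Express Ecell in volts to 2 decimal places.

Since E°(Au³⁺/Au) > E°(In³⁺/In), Au³⁺/Au serves as the cathode.
E°cell = +1.498 − (−0.334) = +1.832 V, with n = 3 electrons transferred.
Balancing gives Au3+(aq) + In(s) → Au(s) + In3+(aq); hence Q = [In3+(aq)] / [Au3+(aq)] = 0.0361 (log Q = −1.442).
E = E° − (0.0681/n)·log Q = +1.832 − (0.0681/3)(−1.442) = +1.86 V.

+1.86 V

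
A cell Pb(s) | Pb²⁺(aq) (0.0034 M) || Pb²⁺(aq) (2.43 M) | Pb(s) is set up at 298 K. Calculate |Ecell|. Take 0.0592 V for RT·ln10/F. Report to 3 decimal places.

For a concentration cell E°cell = 0, since both electrodes use the same couple.
The compartment with the higher Pb²⁺(aq) concentration (2.43 M) acts as the cathode; ions are reduced there and produced at the dilute (0.0034 M) anode.
With n = 2, Ecell = −(0.0592/2)·log([dilute]/[conc]) = −(0.0592/2)·log(0.0034/2.43) = +0.084 V.

0.084 V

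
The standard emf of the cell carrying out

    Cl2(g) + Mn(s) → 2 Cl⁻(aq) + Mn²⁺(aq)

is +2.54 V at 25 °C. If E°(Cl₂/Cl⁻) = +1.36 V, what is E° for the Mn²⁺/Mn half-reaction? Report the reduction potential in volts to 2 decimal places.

−1.18 V

In the reaction as written the Cl₂/Cl⁻ couple is reduced (cathode) and Mn²⁺/Mn is oxidized (anode), so E°cell = E°(Cl₂/Cl⁻) − E°(Mn²⁺/Mn).
E°(Mn²⁺/Mn) = E°(cathode) − E°cell = +1.36 − (+2.54) = −1.18 V.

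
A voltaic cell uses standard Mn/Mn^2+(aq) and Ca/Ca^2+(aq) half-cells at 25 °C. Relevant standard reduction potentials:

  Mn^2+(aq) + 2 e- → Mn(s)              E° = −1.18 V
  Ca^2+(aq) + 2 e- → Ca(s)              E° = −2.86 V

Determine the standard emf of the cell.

+1.68 V

Of the two couples in this cell, the one with the more positive reduction potential is reduced at the cathode: here that is Mn²⁺/Mn (−1.18 V); Ca²⁺/Ca (−2.86 V) is the anode.
E°cell = E°(cathode) − E°(anode) = −1.18 − (−2.86) = +1.68 V.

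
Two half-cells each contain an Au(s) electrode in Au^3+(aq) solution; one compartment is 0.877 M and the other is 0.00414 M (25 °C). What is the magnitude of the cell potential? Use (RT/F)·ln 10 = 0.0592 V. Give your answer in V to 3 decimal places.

For a concentration cell E°cell = 0, since both electrodes use the same couple.
The compartment with the higher Au^3+(aq) concentration (0.877 M) acts as the cathode; ions are reduced there and produced at the dilute (0.00414 M) anode.
With n = 3, Ecell = −(0.0592/3)·log([dilute]/[conc]) = −(0.0592/3)·log(0.00414/0.877) = +0.046 V.

0.046 V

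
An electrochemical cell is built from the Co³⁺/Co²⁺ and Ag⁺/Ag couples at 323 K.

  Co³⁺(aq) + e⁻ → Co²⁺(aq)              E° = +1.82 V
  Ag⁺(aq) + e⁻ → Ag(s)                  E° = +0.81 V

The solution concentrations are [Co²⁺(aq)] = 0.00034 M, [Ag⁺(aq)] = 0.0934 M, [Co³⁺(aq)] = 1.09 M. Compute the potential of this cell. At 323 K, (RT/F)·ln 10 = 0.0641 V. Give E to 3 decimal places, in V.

+1.301 V

Co³⁺/Co²⁺ is reduced (cathode, E° = +1.82 V) and Ag⁺/Ag is oxidized (anode).
The standard potential is +1.82 − (+0.81) = +1.01 V and the balanced reaction transfers n = 1 electron.
Balancing gives Co³⁺(aq) + Ag(s) → Co²⁺(aq) + Ag⁺(aq); hence Q = ([Co²⁺(aq)]·[Ag⁺(aq)]) / [Co³⁺(aq)] = 2.91×10^−5 (log Q = −4.536).
E = E° − (0.0641/n)·log Q = +1.01 − (0.0641/1)(−4.536) = +1.301 V.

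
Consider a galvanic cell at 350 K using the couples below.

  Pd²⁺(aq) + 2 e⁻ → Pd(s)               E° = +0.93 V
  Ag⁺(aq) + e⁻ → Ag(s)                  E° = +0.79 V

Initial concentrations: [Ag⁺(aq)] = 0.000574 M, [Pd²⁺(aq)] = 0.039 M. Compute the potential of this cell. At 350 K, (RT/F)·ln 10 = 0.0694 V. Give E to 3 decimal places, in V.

+0.316 V

Since E°(Pd²⁺/Pd) > E°(Ag⁺/Ag), Pd²⁺/Pd serves as the cathode.
E°cell = E°cat − E°an = +0.93 − (+0.79) = +0.14 V; n = 2.
Balancing gives Pd²⁺(aq) + 2 Ag(s) → Pd(s) + 2 Ag⁺(aq); hence Q = [Ag⁺(aq)]^2 / [Pd²⁺(aq)] = 8.45×10^−6 (log Q = −5.073).
E = E° − (0.0694/n)·log Q = +0.14 − (0.0694/2)(−5.073) = +0.316 V.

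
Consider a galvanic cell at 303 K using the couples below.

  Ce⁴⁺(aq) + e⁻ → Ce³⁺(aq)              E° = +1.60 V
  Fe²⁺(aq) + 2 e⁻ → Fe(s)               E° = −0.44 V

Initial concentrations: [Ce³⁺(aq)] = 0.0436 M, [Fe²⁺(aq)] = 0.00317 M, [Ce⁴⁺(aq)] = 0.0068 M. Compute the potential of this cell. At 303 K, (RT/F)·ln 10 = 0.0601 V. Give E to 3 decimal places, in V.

Ce⁴⁺/Ce³⁺ is reduced (cathode, E° = +1.60 V) and Fe²⁺/Fe is oxidized (anode).
The standard potential is +1.60 − (−0.44) = +2.04 V and the balanced reaction transfers n = 2 electrons.
For the overall reaction 2 Ce⁴⁺(aq) + Fe(s) → 2 Ce³⁺(aq) + Fe²⁺(aq), Q = ([Ce³⁺(aq)]^2·[Fe²⁺(aq)]) / [Ce⁴⁺(aq)]^2 = 0.13, giving log Q = −0.885.
By the Nernst equation, E = +2.04 − (0.0601/2)·(−0.885) = +2.067 V.

+2.067 V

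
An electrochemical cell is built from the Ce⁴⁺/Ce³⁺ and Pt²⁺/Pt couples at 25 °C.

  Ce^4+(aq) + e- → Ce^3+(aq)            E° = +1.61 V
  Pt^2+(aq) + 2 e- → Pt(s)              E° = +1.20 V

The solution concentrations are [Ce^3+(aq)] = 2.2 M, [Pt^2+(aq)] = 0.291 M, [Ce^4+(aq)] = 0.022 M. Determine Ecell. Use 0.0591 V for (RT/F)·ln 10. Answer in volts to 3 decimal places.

The Ce⁴⁺/Ce³⁺ couple has the more positive E°, so it is the cathode; Pt²⁺/Pt is the anode.
E°cell = E°cat − E°an = +1.61 − (+1.20) = +0.41 V; n = 2.
For the overall reaction 2 Ce^4+(aq) + Pt(s) → 2 Ce^3+(aq) + Pt^2+(aq), Q = ([Ce^3+(aq)]^2·[Pt^2+(aq)]) / [Ce^4+(aq)]^2 = 2.91×10^3, giving log Q = 3.464.
Applying E = E° − (RT ln10/nF)·log Q gives +0.41 − (0.0591/2)(3.464) = +0.308 V.

+0.308 V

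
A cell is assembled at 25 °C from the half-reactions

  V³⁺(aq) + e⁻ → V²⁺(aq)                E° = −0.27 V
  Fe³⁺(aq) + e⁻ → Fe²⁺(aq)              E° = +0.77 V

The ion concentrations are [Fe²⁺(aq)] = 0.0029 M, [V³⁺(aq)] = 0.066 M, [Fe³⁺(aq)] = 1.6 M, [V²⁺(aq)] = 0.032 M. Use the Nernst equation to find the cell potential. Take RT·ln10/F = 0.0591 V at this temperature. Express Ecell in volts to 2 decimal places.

+1.18 V

The Fe³⁺/Fe²⁺ couple has the more positive E°, so it is the cathode; V³⁺/V²⁺ is the anode.
The standard potential is +0.77 − (−0.27) = +1.04 V and the balanced reaction transfers n = 1 electron.
The balanced reaction is Fe³⁺(aq) + V²⁺(aq) → Fe²⁺(aq) + V³⁺(aq), so Q = ([Fe²⁺(aq)]·[V³⁺(aq)]) / ([Fe³⁺(aq)]·[V²⁺(aq)]) = 0.00374 and log Q = −2.427.
E = E° − (0.0591/n)·log Q = +1.04 − (0.0591/1)(−2.427) = +1.18 V.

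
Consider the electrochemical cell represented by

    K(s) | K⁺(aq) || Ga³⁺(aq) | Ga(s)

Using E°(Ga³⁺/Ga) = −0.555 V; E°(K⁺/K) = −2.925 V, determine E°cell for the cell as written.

By convention the left-hand electrode in cell notation is the anode (oxidation) and the right-hand electrode is the cathode (reduction).
E°cell = E°(right) − E°(left) = −0.555 − (−2.925) = +2.370 V.

+2.370 V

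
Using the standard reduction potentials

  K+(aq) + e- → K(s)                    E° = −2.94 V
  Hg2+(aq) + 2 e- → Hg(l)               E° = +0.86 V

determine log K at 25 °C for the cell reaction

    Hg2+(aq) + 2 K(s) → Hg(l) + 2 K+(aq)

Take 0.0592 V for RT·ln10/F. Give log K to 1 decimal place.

log K = 128.4

The Hg²⁺/Hg couple is reduced (cathode); E°cell = +0.86 − (−2.94) = +3.80 V with n = 2.
At equilibrium E = 0, so log K = nE°cell / 0.0592 = (2)(+3.80) / 0.0592 = 128.4.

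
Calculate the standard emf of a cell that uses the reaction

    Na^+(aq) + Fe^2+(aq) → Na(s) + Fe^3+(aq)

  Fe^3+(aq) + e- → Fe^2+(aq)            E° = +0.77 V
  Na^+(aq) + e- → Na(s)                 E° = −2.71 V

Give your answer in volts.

−3.48 V

In the reaction as written, Na^+(aq) is reduced (cathode) and Fe^3+(aq) is produced by oxidation at the anode.
E°cell = E°(cathode) − E°(anode) = −2.71 − (+0.77) = −3.48 V.
The negative E°cell means the reaction is non-spontaneous in the direction written.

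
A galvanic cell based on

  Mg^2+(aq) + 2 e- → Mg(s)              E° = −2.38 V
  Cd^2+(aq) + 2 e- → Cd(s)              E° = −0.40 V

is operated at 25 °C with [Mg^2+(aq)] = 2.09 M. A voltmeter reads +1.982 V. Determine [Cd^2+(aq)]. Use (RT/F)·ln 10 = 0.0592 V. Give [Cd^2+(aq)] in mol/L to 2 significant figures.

2.4 M

The Cd²⁺/Cd couple has the larger reduction potential, so it is the cathode: E°cell = −0.40 − (−2.38) = +1.98 V and n = 2.
Rearranging E = E° − (0.0592/n)·log Q gives log Q = 2(+1.98 − (+1.982))/0.0592 = −0.068.
Balancing electrons gives Cd^2+(aq) + Mg(s) → Cd(s) + Mg^2+(aq); thus Q = [Mg^2+(aq)] / [Cd^2+(aq)].
Solving for the unknown gives log [Cd^2+(aq)] = 0.388, so [Cd^2+(aq)] ≈ 2.4 M.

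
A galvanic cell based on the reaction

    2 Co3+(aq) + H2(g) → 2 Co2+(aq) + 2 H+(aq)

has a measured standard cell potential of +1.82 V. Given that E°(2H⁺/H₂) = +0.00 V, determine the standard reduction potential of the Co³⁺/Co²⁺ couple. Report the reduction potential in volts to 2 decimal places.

In the reaction as written the Co³⁺/Co²⁺ couple is reduced (cathode) and 2H⁺/H₂ is oxidized (anode), so E°cell = E°(Co³⁺/Co²⁺) − E°(2H⁺/H₂).
E°(Co³⁺/Co²⁺) = E°cell + E°(anode) = +1.82 + (+0.00) = +1.82 V.

+1.82 V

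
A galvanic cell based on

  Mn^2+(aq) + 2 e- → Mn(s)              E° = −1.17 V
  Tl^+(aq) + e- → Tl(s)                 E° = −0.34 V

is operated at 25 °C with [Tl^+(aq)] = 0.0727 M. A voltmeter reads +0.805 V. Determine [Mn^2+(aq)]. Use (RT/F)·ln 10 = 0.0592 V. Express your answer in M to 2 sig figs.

0.037 M

With Tl⁺/Tl at the cathode and Mn²⁺/Mn at the anode, E°cell = −0.34 − (−1.17) = +0.83 V (n = 2).
Rearranging E = E° − (0.0592/n)·log Q gives log Q = 2(+0.83 − (+0.805))/0.0592 = 0.845.
For 2 Tl^+(aq) + Mn(s) → 2 Tl(s) + Mn^2+(aq), the reaction quotient is Q = [Mn^2+(aq)] / [Tl^+(aq)]^2.
Solving for the unknown gives log [Mn^2+(aq)] = −1.432, so [Mn^2+(aq)] ≈ 0.037 M.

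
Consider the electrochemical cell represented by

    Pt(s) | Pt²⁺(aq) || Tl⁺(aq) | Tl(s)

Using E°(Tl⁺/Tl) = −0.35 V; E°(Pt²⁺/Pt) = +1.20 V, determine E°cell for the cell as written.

−1.55 V

By convention the left-hand electrode in cell notation is the anode (oxidation) and the right-hand electrode is the cathode (reduction).
E°cell = E°(right) − E°(left) = −0.35 − (+1.20) = −1.55 V.
The negative sign shows that, as written, the cell would require an external voltage to drive the reaction.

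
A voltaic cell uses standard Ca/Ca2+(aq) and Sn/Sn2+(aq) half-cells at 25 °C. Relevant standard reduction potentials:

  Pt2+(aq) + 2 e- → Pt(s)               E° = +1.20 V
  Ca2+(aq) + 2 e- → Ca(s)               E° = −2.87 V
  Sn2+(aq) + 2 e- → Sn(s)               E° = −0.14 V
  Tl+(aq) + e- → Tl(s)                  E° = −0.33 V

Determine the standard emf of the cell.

+2.73 V

The Sn²⁺/Sn couple has the higher E°, so Sn ion is reduced (cathode) and Ca is oxidized (anode).
E°cell = E°(cathode) − E°(anode) = −0.14 − (−2.87) = +2.73 V.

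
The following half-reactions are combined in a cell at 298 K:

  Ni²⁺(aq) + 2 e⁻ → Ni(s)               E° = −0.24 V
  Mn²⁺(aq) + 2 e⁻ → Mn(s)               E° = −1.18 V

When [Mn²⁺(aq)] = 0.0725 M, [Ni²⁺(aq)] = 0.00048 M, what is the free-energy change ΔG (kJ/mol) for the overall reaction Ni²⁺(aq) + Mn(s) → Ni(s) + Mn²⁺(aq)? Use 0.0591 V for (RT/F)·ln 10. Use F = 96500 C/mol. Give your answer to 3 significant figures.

E°cell = −0.24 − (−1.18) = +0.94 V; the balanced reaction transfers n = 2 electrons.
Q = [Mn²⁺(aq)] / [Ni²⁺(aq)] = 151, so log Q = 2.179 and E = +0.94 − (0.0591/2)(2.179) = +0.8756 V.
ΔG = −nFE = −(2)(96500)(+0.8756) J/mol = −169 kJ/mol.

−169 kJ/mol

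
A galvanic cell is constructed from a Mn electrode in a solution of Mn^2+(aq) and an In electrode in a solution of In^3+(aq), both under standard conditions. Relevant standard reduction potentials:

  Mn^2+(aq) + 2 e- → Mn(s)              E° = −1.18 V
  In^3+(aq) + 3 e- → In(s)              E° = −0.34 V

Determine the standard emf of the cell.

The In³⁺/In couple has the higher E°, so In ion is reduced (cathode) and Mn is oxidized (anode).
E°cell = E°(cathode) − E°(anode) = −0.34 − (−1.18) = +0.84 V.

+0.84 V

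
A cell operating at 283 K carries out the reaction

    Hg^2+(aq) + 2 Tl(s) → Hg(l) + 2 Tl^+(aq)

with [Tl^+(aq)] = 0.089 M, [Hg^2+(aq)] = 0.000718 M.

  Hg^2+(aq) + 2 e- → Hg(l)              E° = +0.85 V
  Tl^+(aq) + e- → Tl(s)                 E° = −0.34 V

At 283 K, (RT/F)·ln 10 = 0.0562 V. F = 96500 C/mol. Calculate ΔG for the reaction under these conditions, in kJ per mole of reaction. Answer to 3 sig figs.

−224 kJ/mol

The standard cell potential is +0.85 − (−0.34) = +1.19 V, with n = 2 electrons in the balanced equation.
Here Q = [Tl^+(aq)]^2 / [Hg^2+(aq)] = 11 (log Q = 1.043), giving E = +1.19 − (0.0562/2)·(1.043) = +1.1607 V.
Finally ΔG = −nFE = −(2)(96500 C/mol)(+1.1607 V) = −224 kJ/mol.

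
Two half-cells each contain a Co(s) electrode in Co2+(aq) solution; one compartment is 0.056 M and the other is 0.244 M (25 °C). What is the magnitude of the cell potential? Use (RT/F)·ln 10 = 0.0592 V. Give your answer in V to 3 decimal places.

For a concentration cell E°cell = 0, since both electrodes use the same couple.
The compartment with the higher Co2+(aq) concentration (0.244 M) acts as the cathode; ions are reduced there and produced at the dilute (0.056 M) anode.
With n = 2, Ecell = −(0.0592/2)·log([dilute]/[conc]) = −(0.0592/2)·log(0.056/0.244) = +0.019 V.

0.019 V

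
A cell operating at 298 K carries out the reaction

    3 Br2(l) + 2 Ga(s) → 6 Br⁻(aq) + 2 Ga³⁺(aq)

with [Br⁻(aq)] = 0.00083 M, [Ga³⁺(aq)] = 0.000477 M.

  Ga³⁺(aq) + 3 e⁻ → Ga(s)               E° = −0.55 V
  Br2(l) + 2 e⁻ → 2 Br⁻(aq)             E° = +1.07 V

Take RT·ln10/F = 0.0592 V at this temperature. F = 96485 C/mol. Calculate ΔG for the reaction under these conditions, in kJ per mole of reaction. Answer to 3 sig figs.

−1080 kJ/mol

E°cell = +1.07 − (−0.55) = +1.62 V; the balanced reaction transfers n = 6 electrons.
The reaction quotient is [Br⁻(aq)]^6·[Ga³⁺(aq)]^2 = 7.44×10^−26; by Nernst, E = +1.62 − (0.0592/6)(−25.128) = +1.8679 V.
Then ΔG = −nFE = −6 × 96485 × +1.8679 J/mol = −1080 kJ/mol.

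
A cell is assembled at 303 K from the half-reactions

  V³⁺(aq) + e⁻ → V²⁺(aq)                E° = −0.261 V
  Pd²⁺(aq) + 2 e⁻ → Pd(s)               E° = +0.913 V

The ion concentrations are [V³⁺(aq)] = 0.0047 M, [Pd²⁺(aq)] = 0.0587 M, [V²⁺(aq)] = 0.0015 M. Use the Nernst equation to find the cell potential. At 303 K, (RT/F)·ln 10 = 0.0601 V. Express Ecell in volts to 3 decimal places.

+1.107 V

Pd²⁺/Pd is reduced (cathode, E° = +0.913 V) and V³⁺/V²⁺ is oxidized (anode).
E°cell = +0.913 − (−0.261) = +1.174 V, with n = 2 electrons transferred.
For the overall reaction Pd²⁺(aq) + 2 V²⁺(aq) → Pd(s) + 2 V³⁺(aq), Q = [V³⁺(aq)]^2 / ([Pd²⁺(aq)]·[V²⁺(aq)]^2) = 167, giving log Q = 2.223.
E = E° − (0.0601/n)·log Q = +1.174 − (0.0601/2)(2.223) = +1.107 V.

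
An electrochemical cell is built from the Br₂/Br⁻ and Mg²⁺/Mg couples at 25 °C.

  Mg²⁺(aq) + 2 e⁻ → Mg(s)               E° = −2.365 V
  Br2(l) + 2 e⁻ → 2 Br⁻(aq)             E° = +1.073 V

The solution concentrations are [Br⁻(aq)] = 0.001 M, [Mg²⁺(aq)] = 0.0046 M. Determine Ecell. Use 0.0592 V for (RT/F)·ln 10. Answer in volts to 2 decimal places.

+3.68 V

Br₂/Br⁻ is reduced (cathode, E° = +1.073 V) and Mg²⁺/Mg is oxidized (anode).
E°cell = +1.073 − (−2.365) = +3.438 V, with n = 2 electrons transferred.
For the overall reaction Br2(l) + Mg(s) → 2 Br⁻(aq) + Mg²⁺(aq), Q = [Br⁻(aq)]^2·[Mg²⁺(aq)] = 4.6×10^−9, giving log Q = −8.337.
Applying E = E° − (RT ln10/nF)·log Q gives +3.438 − (0.0592/2)(−8.337) = +3.68 V.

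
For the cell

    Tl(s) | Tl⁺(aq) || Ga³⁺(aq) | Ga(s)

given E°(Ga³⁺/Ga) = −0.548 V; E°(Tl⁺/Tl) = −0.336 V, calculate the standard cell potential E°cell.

By convention the left-hand electrode in cell notation is the anode (oxidation) and the right-hand electrode is the cathode (reduction).
E°cell = E°(right) − E°(left) = −0.548 − (−0.336) = −0.212 V.
The negative sign shows that, as written, the cell would require an external voltage to drive the reaction.

−0.212 V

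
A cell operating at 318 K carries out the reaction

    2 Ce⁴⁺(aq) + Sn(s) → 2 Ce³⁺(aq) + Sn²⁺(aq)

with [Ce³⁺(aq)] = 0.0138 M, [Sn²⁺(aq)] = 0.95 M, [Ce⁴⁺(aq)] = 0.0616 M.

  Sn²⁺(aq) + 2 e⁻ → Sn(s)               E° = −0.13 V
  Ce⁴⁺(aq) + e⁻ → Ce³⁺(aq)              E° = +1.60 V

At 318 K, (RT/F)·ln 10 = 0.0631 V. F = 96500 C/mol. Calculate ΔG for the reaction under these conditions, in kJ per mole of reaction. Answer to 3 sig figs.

The standard cell potential is +1.60 − (−0.13) = +1.73 V, with n = 2 electrons in the balanced equation.
Here Q = ([Ce³⁺(aq)]^2·[Sn²⁺(aq)]) / [Ce⁴⁺(aq)]^2 = 0.0477 (log Q = −1.322), giving E = +1.73 − (0.0631/2)·(−1.322) = +1.7717 V.
Finally ΔG = −nFE = −(2)(96500 C/mol)(+1.7717 V) = −342 kJ/mol.

−342 kJ/mol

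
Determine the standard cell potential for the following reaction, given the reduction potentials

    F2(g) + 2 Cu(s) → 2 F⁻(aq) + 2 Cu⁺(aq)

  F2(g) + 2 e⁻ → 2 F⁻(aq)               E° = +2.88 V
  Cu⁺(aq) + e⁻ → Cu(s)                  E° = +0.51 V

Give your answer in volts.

F2(g) gains electrons, so the F₂/F⁻ couple is the cathode; the Cu⁺/Cu couple is the anode.
E°cell = E°(cathode) − E°(anode) = +2.88 − (+0.51) = +2.37 V.
The positive value indicates the reaction is spontaneous as written.

+2.37 V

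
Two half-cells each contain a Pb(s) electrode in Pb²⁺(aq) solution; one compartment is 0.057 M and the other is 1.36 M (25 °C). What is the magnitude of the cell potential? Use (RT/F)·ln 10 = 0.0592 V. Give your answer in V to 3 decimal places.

0.041 V

For a concentration cell E°cell = 0, since both electrodes use the same couple.
The compartment with the higher Pb²⁺(aq) concentration (1.36 M) acts as the cathode; ions are reduced there and produced at the dilute (0.057 M) anode.
With n = 2, Ecell = −(0.0592/2)·log([dilute]/[conc]) = −(0.0592/2)·log(0.057/1.36) = +0.041 V.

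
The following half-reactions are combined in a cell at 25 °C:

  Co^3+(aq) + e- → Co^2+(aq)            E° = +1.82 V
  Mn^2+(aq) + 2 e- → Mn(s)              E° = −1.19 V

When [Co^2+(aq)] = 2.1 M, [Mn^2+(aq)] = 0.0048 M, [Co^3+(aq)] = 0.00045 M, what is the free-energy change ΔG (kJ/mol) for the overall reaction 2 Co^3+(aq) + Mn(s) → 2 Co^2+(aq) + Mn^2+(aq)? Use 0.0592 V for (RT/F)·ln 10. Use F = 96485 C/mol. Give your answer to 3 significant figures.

−552 kJ/mol

The standard cell potential is +1.82 − (−1.19) = +3.01 V, with n = 2 electrons in the balanced equation.
Q = ([Co^2+(aq)]^2·[Mn^2+(aq)]) / [Co^3+(aq)]^2 = 1.05×10^5, so log Q = 5.019 and E = +3.01 − (0.0592/2)(5.019) = +2.8614 V.
Finally ΔG = −nFE = −(2)(96485 C/mol)(+2.8614 V) = −552 kJ/mol.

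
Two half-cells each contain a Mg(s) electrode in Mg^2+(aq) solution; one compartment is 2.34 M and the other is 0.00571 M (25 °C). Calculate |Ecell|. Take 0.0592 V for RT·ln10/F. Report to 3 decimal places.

0.077 V

For a concentration cell E°cell = 0, since both electrodes use the same couple.
The compartment with the higher Mg^2+(aq) concentration (2.34 M) acts as the cathode; ions are reduced there and produced at the dilute (0.00571 M) anode.
With n = 2, Ecell = −(0.0592/2)·log([dilute]/[conc]) = −(0.0592/2)·log(0.00571/2.34) = +0.077 V.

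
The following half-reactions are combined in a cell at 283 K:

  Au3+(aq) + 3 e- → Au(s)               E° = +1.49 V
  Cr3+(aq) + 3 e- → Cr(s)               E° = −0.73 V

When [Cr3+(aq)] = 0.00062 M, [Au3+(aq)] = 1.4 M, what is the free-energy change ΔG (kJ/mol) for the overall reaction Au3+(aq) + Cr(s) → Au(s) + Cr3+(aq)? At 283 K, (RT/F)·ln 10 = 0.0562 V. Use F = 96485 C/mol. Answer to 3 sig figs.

The standard cell potential is +1.49 − (−0.73) = +2.22 V, with n = 3 electrons in the balanced equation.
Here Q = [Cr3+(aq)] / [Au3+(aq)] = 0.000443 (log Q = −3.354), giving E = +2.22 − (0.0562/3)·(−3.354) = +2.2828 V.
Then ΔG = −nFE = −3 × 96485 × +2.2828 J/mol = −661 kJ/mol.

−661 kJ/mol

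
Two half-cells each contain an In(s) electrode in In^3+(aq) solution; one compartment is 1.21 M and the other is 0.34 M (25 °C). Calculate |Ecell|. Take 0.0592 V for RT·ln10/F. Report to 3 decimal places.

0.011 V

For a concentration cell E°cell = 0, since both electrodes use the same couple.
The compartment with the higher In^3+(aq) concentration (1.21 M) acts as the cathode; ions are reduced there and produced at the dilute (0.34 M) anode.
With n = 3, Ecell = −(0.0592/3)·log([dilute]/[conc]) = −(0.0592/3)·log(0.34/1.21) = +0.011 V.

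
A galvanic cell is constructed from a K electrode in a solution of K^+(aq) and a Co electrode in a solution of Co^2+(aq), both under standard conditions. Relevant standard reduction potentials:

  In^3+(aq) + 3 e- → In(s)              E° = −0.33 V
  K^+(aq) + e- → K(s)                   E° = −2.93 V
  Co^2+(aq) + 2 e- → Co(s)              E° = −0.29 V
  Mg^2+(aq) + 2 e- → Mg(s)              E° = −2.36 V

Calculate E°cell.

Of the two couples in this cell, the one with the more positive reduction potential is reduced at the cathode: here that is Co²⁺/Co (−0.29 V); K⁺/K (−2.93 V) is the anode.
E°cell = E°(cathode) − E°(anode) = −0.29 − (−2.93) = +2.64 V.

+2.64 V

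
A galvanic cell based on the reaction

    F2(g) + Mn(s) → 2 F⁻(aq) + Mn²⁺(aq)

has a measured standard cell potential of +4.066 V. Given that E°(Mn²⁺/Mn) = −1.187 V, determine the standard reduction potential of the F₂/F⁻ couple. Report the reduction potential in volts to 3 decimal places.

In the reaction as written the F₂/F⁻ couple is reduced (cathode) and Mn²⁺/Mn is oxidized (anode), so E°cell = E°(F₂/F⁻) − E°(Mn²⁺/Mn).
E°(F₂/F⁻) = E°cell + E°(anode) = +4.066 + (−1.187) = +2.879 V.

+2.879 V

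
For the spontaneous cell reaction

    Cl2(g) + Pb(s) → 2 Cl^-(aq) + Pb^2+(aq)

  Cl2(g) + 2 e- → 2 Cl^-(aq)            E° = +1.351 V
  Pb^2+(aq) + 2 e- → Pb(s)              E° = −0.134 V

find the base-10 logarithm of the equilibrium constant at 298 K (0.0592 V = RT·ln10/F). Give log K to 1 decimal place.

The Cl₂/Cl⁻ couple is reduced (cathode); E°cell = +1.351 − (−0.134) = +1.485 V with n = 2.
At equilibrium E = 0, so log K = nE°cell / 0.0592 = (2)(+1.485) / 0.0592 = 50.2.

log K = 50.2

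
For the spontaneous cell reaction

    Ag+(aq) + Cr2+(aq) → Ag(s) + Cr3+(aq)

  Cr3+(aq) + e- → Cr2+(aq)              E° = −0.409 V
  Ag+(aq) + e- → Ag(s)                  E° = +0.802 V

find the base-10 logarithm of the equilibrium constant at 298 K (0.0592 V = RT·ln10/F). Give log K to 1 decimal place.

log K = 20.5

The Ag⁺/Ag couple is reduced (cathode); E°cell = +0.802 − (−0.409) = +1.211 V with n = 1.
At equilibrium E = 0, so log K = nE°cell / 0.0592 = (1)(+1.211) / 0.0592 = 20.5.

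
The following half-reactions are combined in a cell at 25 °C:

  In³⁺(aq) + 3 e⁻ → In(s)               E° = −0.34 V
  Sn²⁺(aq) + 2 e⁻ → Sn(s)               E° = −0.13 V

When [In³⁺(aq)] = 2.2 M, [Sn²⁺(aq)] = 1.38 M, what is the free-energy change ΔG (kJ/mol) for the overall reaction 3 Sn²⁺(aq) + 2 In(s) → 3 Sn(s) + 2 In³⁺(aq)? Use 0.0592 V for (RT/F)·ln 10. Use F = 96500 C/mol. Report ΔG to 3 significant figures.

The standard cell potential is −0.13 − (−0.34) = +0.21 V, with n = 6 electrons in the balanced equation.
Q = [In³⁺(aq)]^2 / [Sn²⁺(aq)]^3 = 1.84, so log Q = 0.265 and E = +0.21 − (0.0592/6)(0.265) = +0.2074 V.
ΔG = −nFE = −(6)(96500)(+0.2074) J/mol = −120 kJ/mol.

−120 kJ/mol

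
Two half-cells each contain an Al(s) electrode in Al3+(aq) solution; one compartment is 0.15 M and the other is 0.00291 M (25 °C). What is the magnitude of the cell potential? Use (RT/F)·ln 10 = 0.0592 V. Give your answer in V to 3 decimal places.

For a concentration cell E°cell = 0, since both electrodes use the same couple.
The compartment with the higher Al3+(aq) concentration (0.15 M) acts as the cathode; ions are reduced there and produced at the dilute (0.00291 M) anode.
With n = 3, Ecell = −(0.0592/3)·log([dilute]/[conc]) = −(0.0592/3)·log(0.00291/0.15) = +0.034 V.

0.034 V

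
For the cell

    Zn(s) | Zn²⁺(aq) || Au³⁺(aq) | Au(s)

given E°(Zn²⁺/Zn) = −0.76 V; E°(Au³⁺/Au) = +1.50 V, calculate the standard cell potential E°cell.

+2.26 V

By convention the left-hand electrode in cell notation is the anode (oxidation) and the right-hand electrode is the cathode (reduction).
E°cell = E°(right) − E°(left) = +1.50 − (−0.76) = +2.26 V.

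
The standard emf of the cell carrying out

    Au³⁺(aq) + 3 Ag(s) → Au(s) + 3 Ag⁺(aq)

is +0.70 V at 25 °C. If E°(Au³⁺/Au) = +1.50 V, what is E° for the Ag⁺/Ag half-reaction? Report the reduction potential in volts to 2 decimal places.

+0.80 V

In the reaction as written the Au³⁺/Au couple is reduced (cathode) and Ag⁺/Ag is oxidized (anode), so E°cell = E°(Au³⁺/Au) − E°(Ag⁺/Ag).
E°(Ag⁺/Ag) = E°(cathode) − E°cell = +1.50 − (+0.70) = +0.80 V.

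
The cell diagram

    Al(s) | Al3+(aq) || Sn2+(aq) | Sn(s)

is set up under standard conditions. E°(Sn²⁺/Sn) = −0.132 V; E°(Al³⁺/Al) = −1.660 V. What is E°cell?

By convention the left-hand electrode in cell notation is the anode (oxidation) and the right-hand electrode is the cathode (reduction).
E°cell = E°(right) − E°(left) = −0.132 − (−1.660) = +1.528 V.

+1.528 V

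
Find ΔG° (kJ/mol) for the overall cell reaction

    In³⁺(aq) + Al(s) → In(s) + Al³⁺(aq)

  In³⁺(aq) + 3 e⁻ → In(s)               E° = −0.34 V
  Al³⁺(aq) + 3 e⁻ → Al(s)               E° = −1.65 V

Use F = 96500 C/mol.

In the reaction as written In³⁺(aq) is reduced, so the In³⁺/In couple is the cathode and Al³⁺/Al is the anode.
E°cell = −0.34 − (−1.65) = +1.31 V; balancing electrons gives n = 3.
ΔG° = −nFE°cell = −(3)(96500)(+1.31) J/mol = −379 kJ/mol.

−379 kJ/mol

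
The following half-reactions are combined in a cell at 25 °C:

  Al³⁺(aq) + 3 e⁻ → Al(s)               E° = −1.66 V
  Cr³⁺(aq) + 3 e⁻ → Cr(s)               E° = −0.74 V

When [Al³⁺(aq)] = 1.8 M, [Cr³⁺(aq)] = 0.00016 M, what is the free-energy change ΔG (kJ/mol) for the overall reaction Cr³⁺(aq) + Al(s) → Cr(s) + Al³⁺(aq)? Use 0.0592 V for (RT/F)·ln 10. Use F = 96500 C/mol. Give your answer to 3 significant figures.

With Cr³⁺/Cr reduced at the cathode, E°cell = −0.74 − (−1.66) = +0.92 V and n = 3.
Q = [Al³⁺(aq)] / [Cr³⁺(aq)] = 1.12×10^4, so log Q = 4.051 and E = +0.92 − (0.0592/3)(4.051) = +0.8401 V.
Finally ΔG = −nFE = −(3)(96500 C/mol)(+0.8401 V) = −243 kJ/mol.

−243 kJ/mol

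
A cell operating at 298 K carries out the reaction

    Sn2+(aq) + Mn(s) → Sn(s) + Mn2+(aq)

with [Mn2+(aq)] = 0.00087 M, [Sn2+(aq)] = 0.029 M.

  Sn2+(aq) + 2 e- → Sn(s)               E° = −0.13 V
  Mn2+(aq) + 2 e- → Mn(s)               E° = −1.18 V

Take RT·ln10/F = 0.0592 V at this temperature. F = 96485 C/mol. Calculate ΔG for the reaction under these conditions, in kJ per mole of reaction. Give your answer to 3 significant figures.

The standard cell potential is −0.13 − (−1.18) = +1.05 V, with n = 2 electrons in the balanced equation.
The reaction quotient is [Mn2+(aq)] / [Sn2+(aq)] = 0.03; by Nernst, E = +1.05 − (0.0592/2)(−1.523) = +1.0951 V.
ΔG = −nFE = −(2)(96485)(+1.0951) J/mol = −211 kJ/mol.

−211 kJ/mol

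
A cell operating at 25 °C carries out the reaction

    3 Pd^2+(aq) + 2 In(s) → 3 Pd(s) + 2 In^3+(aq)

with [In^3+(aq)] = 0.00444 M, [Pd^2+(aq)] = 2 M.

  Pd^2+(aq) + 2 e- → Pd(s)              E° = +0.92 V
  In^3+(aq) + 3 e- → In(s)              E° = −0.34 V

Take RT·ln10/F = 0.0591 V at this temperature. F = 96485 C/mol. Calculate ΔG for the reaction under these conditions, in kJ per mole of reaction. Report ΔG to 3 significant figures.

E°cell = +0.92 − (−0.34) = +1.26 V; the balanced reaction transfers n = 6 electrons.
Here Q = [In^3+(aq)]^2 / [Pd^2+(aq)]^3 = 2.46×10^−6 (log Q = −5.608), giving E = +1.26 − (0.0591/6)·(−5.608) = +1.3152 V.
Finally ΔG = −nFE = −(6)(96485 C/mol)(+1.3152 V) = −761 kJ/mol.

−761 kJ/mol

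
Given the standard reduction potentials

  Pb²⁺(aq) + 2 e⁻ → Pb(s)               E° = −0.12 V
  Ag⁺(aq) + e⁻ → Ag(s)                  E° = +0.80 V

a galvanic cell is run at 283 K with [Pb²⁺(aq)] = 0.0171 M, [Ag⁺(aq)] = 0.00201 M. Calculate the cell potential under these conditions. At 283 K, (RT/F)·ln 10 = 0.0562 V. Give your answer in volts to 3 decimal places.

Ag⁺/Ag is reduced (cathode, E° = +0.80 V) and Pb²⁺/Pb is oxidized (anode).
E°cell = +0.80 − (−0.12) = +0.92 V, with n = 2 electrons transferred.
For the overall reaction 2 Ag⁺(aq) + Pb(s) → 2 Ag(s) + Pb²⁺(aq), Q = [Pb²⁺(aq)] / [Ag⁺(aq)]^2 = 4.23×10^3, giving log Q = 3.627.
By the Nernst equation, E = +0.92 − (0.0562/2)·(3.627) = +0.818 V.

+0.818 V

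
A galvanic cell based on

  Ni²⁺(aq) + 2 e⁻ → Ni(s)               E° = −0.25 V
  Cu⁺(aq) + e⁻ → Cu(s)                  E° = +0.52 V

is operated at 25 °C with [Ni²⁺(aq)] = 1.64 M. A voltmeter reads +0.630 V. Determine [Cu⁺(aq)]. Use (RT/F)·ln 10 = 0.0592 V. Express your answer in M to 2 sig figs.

With Cu⁺/Cu at the cathode and Ni²⁺/Ni at the anode, E°cell = +0.52 − (−0.25) = +0.77 V (n = 2).
Since E = E° − (0.0592/n)·log Q, log Q = n(E° − E)/0.0592 = 4.730.
For 2 Cu⁺(aq) + Ni(s) → 2 Cu(s) + Ni²⁺(aq), the reaction quotient is Q = [Ni²⁺(aq)] / [Cu⁺(aq)]^2.
Solving for the unknown gives log [Cu⁺(aq)] = −2.258, so [Cu⁺(aq)] ≈ 0.0055 M.

0.0055 M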